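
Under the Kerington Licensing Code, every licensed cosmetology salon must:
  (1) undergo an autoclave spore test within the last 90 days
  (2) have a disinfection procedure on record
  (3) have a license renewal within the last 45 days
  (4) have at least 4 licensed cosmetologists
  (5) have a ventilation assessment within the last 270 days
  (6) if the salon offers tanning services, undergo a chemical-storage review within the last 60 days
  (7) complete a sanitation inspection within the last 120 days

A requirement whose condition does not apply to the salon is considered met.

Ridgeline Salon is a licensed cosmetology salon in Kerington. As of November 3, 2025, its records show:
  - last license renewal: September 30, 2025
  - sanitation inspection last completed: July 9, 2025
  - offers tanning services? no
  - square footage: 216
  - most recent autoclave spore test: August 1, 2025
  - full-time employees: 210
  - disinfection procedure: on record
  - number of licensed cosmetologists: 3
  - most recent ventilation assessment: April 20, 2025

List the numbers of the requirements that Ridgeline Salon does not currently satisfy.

1, 4

1. autoclave spore test 94 days ago vs limit 90 → not met
2. disinfection procedure present → met
3. license renewal 34 days ago vs limit 45 → met
4. licensed cosmetologists 3 < 4 → not met
5. ventilation assessment 197 days ago vs limit 270 → met
6. condition 'offers tanning services' does not hold → requirement n/a → met
7. sanitation inspection 117 days ago vs limit 120 → met
Not met: 1, 4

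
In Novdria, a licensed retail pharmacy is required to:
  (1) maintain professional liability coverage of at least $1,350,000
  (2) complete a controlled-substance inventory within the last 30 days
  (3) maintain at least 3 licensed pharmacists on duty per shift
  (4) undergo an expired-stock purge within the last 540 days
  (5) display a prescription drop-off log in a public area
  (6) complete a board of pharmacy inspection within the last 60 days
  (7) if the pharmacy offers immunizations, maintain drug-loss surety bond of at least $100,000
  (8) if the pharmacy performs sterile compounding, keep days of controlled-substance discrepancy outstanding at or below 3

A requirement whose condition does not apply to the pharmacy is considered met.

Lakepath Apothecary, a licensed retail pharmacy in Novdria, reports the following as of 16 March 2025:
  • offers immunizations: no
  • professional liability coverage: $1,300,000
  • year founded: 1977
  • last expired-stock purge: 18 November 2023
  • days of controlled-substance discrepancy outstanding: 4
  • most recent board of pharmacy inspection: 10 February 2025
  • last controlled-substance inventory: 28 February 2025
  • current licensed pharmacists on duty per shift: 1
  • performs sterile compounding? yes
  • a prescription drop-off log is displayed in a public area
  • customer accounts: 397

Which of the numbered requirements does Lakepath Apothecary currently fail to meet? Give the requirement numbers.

1, 3, 8

1. professional liability coverage $1,300,000 < $1,350,000 → not met
2. controlled-substance inventory 16 days ago vs limit 30 → met
3. licensed pharmacists on duty per shift 1 < 3 → not met
4. expired-stock purge 484 days ago vs limit 540 → met
5. prescription drop-off log present → met
6. board of pharmacy inspection 34 days ago vs limit 60 → met
7. condition 'offers immunizations' does not hold → requirement n/a → met
8. condition 'performs sterile compounding' holds; days of controlled-substance discrepancy outstanding 4 > 3 → not met
Not met: 1, 3, 8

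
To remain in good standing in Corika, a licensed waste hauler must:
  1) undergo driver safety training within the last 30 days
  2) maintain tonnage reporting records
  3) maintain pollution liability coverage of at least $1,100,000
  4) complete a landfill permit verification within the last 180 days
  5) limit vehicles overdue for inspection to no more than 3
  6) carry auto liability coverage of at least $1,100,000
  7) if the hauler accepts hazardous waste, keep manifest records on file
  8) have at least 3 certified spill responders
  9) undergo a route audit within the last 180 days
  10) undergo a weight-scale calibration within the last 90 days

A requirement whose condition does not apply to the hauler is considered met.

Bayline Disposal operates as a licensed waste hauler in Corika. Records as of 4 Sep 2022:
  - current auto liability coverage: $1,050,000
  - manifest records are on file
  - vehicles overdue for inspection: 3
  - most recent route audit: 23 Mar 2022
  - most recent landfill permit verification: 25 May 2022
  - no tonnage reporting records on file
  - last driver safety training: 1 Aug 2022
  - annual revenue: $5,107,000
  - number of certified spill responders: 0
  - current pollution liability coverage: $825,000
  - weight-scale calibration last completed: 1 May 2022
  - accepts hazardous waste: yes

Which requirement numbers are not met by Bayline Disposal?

1. driver safety training 34 days ago vs limit 30 → not met
2. tonnage reporting records absent → not met
3. pollution liability coverage $825,000 < $1,100,000 → not met
4. landfill permit verification 102 days ago vs limit 180 → met
5. vehicles overdue for inspection 3 ≤ 3 → met
6. auto liability coverage $1,050,000 < $1,100,000 → not met
7. condition 'accepts hazardous waste' holds; manifest records present → met
8. certified spill responders 0 < 3 → not met
9. route audit 165 days ago vs limit 180 → met
10. weight-scale calibration 126 days ago vs limit 90 → not met
Not met: 1, 2, 3, 6, 8, 10

1, 2, 3, 6, 8, 10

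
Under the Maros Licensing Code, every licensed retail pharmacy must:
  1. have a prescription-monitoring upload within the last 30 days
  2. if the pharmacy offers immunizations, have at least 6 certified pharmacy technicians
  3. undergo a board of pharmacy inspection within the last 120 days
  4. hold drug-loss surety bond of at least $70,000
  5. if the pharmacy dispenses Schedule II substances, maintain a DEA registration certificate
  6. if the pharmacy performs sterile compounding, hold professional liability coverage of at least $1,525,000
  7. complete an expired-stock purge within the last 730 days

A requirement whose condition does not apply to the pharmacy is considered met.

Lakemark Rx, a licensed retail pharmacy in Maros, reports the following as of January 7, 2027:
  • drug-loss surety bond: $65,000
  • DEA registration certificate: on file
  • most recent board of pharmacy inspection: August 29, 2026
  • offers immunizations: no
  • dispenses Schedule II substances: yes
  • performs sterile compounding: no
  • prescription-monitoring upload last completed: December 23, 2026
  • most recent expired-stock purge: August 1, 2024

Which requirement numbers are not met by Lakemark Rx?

3, 4, 7

1. prescription-monitoring upload 15 days ago vs limit 30 → met
2. condition 'offers immunizations' does not hold → requirement n/a → met
3. board of pharmacy inspection 131 days ago vs limit 120 → not met
4. drug-loss surety bond $65,000 < $70,000 → not met
5. condition 'dispenses Schedule II substances' holds; DEA registration certificate present → met
6. condition 'performs sterile compounding' does not hold → requirement n/a → met
7. expired-stock purge 889 days ago vs limit 730 → not met
Not met: 3, 4, 7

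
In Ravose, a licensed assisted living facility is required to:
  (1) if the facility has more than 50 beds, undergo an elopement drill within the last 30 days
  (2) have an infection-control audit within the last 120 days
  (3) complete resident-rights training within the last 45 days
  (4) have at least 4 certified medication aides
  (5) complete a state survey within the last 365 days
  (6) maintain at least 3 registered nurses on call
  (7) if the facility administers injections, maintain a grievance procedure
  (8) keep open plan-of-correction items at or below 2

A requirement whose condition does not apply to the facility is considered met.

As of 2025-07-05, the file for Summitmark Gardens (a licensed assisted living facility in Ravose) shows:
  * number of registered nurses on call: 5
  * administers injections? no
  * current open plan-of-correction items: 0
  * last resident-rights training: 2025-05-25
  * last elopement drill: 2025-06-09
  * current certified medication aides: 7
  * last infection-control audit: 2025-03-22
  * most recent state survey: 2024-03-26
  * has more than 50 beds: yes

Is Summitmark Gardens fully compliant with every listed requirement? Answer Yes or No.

No

1. condition 'has more than 50 beds' holds; elopement drill 26 days ago vs limit 30 → met
2. infection-control audit 105 days ago vs limit 120 → met
3. resident-rights training 41 days ago vs limit 45 → met
4. certified medication aides 7 ≥ 4 → met
5. state survey 466 days ago vs limit 365 → not met
6. registered nurses on call 5 ≥ 3 → met
7. condition 'administers injections' does not hold → requirement n/a → met
8. open plan-of-correction items 0 ≤ 2 → met
Not met: 5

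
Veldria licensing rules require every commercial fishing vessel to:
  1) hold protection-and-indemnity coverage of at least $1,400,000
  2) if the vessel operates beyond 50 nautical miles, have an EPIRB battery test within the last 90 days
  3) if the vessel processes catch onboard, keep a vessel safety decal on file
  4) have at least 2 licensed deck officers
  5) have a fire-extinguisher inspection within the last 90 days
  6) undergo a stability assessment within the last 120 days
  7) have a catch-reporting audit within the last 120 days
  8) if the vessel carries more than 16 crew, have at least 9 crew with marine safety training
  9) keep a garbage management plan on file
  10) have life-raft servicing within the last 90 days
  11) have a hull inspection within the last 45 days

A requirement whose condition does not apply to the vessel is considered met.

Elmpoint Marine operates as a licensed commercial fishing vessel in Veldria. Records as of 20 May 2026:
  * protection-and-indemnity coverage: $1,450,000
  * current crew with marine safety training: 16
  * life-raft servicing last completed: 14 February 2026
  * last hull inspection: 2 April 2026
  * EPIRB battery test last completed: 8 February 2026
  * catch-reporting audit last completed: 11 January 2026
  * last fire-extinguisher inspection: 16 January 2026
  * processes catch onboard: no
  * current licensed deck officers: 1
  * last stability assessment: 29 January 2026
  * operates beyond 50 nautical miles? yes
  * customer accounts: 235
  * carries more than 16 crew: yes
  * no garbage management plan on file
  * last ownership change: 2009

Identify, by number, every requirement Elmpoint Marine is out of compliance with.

2, 4, 5, 7, 9, 10, 11

1. protection-and-indemnity coverage $1,450,000 ≥ $1,400,000 → met
2. condition 'operates beyond 50 nautical miles' holds; EPIRB battery test 101 days ago vs limit 90 → not met
3. condition 'processes catch onboard' does not hold → requirement n/a → met
4. licensed deck officers 1 < 2 → not met
5. fire-extinguisher inspection 124 days ago vs limit 90 → not met
6. stability assessment 111 days ago vs limit 120 → met
7. catch-reporting audit 129 days ago vs limit 120 → not met
8. condition 'carries more than 16 crew' holds; crew with marine safety training 16 ≥ 9 → met
9. garbage management plan absent → not met
10. life-raft servicing 95 days ago vs limit 90 → not met
11. hull inspection 48 days ago vs limit 45 → not met
Not met: 2, 4, 5, 7, 9, 10, 11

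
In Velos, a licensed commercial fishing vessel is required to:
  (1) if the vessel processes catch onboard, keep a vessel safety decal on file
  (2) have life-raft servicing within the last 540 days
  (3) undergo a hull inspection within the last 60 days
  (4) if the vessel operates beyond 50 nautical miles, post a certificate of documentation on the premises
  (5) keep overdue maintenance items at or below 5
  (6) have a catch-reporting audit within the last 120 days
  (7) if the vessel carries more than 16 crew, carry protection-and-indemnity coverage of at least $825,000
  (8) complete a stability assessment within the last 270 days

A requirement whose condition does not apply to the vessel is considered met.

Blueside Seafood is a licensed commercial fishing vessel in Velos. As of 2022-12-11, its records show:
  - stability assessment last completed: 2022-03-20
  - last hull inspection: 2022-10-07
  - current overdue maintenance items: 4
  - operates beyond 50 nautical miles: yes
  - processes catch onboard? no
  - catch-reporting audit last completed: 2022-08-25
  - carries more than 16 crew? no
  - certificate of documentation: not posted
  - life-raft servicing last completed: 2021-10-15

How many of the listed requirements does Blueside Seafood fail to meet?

2

1. condition 'processes catch onboard' does not hold → requirement n/a → met
2. life-raft servicing 422 days ago vs limit 540 → met
3. hull inspection 65 days ago vs limit 60 → not met
4. condition 'operates beyond 50 nautical miles' holds; certificate of documentation absent → not met
5. overdue maintenance items 4 ≤ 5 → met
6. catch-reporting audit 108 days ago vs limit 120 → met
7. condition 'carries more than 16 crew' does not hold → requirement n/a → met
8. stability assessment 266 days ago vs limit 270 → met
Not met: 2 of 8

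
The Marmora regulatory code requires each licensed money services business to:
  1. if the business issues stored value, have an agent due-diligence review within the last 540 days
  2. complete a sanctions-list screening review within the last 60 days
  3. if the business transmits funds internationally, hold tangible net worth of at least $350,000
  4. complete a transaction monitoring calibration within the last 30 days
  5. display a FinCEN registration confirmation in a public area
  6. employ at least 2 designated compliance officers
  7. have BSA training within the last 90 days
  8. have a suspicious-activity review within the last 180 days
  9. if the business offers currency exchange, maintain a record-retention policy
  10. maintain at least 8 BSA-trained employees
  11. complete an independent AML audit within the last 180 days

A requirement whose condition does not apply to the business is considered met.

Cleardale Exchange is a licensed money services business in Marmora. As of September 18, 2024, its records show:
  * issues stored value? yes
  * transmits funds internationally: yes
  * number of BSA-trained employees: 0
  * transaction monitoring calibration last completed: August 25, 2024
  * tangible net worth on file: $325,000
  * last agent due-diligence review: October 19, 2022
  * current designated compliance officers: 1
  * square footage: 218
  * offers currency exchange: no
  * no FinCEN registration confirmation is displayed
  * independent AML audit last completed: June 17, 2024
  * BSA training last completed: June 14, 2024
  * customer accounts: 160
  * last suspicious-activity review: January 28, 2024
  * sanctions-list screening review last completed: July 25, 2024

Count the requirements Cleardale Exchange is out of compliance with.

1. condition 'issues stored value' holds; agent due-diligence review 700 days ago vs limit 540 → not met
2. sanctions-list screening review 55 days ago vs limit 60 → met
3. condition 'transmits funds internationally' holds; tangible net worth $325,000 < $350,000 → not met
4. transaction monitoring calibration 24 days ago vs limit 30 → met
5. FinCEN registration confirmation absent → not met
6. designated compliance officers 1 < 2 → not met
7. BSA training 96 days ago vs limit 90 → not met
8. suspicious-activity review 234 days ago vs limit 180 → not met
9. condition 'offers currency exchange' does not hold → requirement n/a → met
10. BSA-trained employees 0 < 8 → not met
11. independent AML audit 93 days ago vs limit 180 → met
Not met: 7 of 11

7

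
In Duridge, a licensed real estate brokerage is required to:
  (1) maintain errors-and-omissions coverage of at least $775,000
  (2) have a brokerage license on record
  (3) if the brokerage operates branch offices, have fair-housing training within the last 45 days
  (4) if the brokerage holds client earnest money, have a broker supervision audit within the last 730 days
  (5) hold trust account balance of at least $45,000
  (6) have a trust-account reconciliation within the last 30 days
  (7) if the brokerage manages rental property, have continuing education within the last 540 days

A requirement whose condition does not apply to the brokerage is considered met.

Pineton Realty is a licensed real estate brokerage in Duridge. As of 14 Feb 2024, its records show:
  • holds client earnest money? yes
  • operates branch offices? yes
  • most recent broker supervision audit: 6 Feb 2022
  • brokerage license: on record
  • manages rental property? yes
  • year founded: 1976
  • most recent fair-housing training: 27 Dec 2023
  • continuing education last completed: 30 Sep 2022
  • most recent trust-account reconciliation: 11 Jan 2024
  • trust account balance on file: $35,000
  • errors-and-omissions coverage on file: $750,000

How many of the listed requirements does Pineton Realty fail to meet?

1. errors-and-omissions coverage $750,000 < $775,000 → not met
2. brokerage license present → met
3. condition 'operates branch offices' holds; fair-housing training 49 days ago vs limit 45 → not met
4. condition 'holds client earnest money' holds; broker supervision audit 738 days ago vs limit 730 → not met
5. trust account balance $35,000 < $45,000 → not met
6. trust-account reconciliation 34 days ago vs limit 30 → not met
7. condition 'manages rental property' holds; continuing education 502 days ago vs limit 540 → met
Not met: 5 of 7

5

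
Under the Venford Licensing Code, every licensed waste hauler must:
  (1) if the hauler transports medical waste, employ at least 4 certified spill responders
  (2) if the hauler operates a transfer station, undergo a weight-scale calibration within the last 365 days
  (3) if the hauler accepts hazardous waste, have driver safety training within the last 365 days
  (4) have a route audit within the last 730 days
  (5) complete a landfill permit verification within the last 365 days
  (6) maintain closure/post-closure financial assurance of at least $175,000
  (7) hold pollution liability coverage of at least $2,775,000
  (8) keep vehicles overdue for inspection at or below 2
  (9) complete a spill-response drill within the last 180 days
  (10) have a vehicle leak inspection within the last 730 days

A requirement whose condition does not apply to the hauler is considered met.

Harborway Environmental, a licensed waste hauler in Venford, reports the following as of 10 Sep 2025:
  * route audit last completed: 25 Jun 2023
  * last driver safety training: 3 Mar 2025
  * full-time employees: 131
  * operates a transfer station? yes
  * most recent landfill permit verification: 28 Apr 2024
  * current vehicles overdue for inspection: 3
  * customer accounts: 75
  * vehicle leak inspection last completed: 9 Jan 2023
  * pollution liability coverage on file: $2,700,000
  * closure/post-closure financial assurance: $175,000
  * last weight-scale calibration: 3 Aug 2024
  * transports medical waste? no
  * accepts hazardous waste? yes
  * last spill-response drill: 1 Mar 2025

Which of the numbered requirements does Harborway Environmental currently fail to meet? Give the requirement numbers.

2, 4, 5, 7, 8, 9, 10

1. condition 'transports medical waste' does not hold → requirement n/a → met
2. condition 'operates a transfer station' holds; weight-scale calibration 403 days ago vs limit 365 → not met
3. condition 'accepts hazardous waste' holds; driver safety training 191 days ago vs limit 365 → met
4. route audit 808 days ago vs limit 730 → not met
5. landfill permit verification 500 days ago vs limit 365 → not met
6. closure/post-closure financial assurance $175,000 ≥ $175,000 → met
7. pollution liability coverage $2,700,000 < $2,775,000 → not met
8. vehicles overdue for inspection 3 > 2 → not met
9. spill-response drill 193 days ago vs limit 180 → not met
10. vehicle leak inspection 975 days ago vs limit 730 → not met
Not met: 2, 4, 5, 7, 8, 9, 10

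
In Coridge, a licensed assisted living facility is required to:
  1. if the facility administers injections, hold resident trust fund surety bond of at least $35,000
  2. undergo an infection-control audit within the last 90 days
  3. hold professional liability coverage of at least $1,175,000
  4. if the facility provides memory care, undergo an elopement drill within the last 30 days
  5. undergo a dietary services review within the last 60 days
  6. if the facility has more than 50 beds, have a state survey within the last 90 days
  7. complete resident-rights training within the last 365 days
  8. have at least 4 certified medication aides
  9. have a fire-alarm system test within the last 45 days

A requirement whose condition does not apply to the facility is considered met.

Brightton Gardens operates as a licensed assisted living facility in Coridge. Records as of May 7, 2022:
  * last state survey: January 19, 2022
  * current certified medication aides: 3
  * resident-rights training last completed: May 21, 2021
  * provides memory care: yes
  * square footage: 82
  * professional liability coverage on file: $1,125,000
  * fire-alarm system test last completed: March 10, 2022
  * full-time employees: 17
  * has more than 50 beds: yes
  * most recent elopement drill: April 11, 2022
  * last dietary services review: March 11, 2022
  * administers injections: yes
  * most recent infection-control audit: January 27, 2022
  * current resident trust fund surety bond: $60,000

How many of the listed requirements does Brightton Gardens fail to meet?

5

1. condition 'administers injections' holds; resident trust fund surety bond $60,000 ≥ $35,000 → met
2. infection-control audit 100 days ago vs limit 90 → not met
3. professional liability coverage $1,125,000 < $1,175,000 → not met
4. condition 'provides memory care' holds; elopement drill 26 days ago vs limit 30 → met
5. dietary services review 57 days ago vs limit 60 → met
6. condition 'has more than 50 beds' holds; state survey 108 days ago vs limit 90 → not met
7. resident-rights training 351 days ago vs limit 365 → met
8. certified medication aides 3 < 4 → not met
9. fire-alarm system test 58 days ago vs limit 45 → not met
Not met: 5 of 9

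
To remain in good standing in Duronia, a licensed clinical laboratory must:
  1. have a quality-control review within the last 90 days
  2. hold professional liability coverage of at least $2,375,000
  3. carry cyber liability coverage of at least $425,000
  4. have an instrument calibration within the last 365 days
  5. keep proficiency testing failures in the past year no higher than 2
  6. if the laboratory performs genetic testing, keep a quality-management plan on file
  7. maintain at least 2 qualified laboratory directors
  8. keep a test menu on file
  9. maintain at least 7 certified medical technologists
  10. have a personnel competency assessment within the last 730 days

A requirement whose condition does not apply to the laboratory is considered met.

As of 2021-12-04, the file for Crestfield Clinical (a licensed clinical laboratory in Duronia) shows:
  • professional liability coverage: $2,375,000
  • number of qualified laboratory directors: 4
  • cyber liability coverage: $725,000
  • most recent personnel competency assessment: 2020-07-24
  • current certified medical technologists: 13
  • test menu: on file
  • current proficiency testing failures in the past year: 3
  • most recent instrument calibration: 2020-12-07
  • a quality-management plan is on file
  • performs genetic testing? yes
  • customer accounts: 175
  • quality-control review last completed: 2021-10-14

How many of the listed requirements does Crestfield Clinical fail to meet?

1

1. quality-control review 51 days ago vs limit 90 → met
2. professional liability coverage $2,375,000 ≥ $2,375,000 → met
3. cyber liability coverage $725,000 ≥ $425,000 → met
4. instrument calibration 362 days ago vs limit 365 → met
5. proficiency testing failures in the past year 3 > 2 → not met
6. condition 'performs genetic testing' holds; quality-management plan present → met
7. qualified laboratory directors 4 ≥ 2 → met
8. test menu present → met
9. certified medical technologists 13 ≥ 7 → met
10. personnel competency assessment 498 days ago vs limit 730 → met
Not met: 1 of 10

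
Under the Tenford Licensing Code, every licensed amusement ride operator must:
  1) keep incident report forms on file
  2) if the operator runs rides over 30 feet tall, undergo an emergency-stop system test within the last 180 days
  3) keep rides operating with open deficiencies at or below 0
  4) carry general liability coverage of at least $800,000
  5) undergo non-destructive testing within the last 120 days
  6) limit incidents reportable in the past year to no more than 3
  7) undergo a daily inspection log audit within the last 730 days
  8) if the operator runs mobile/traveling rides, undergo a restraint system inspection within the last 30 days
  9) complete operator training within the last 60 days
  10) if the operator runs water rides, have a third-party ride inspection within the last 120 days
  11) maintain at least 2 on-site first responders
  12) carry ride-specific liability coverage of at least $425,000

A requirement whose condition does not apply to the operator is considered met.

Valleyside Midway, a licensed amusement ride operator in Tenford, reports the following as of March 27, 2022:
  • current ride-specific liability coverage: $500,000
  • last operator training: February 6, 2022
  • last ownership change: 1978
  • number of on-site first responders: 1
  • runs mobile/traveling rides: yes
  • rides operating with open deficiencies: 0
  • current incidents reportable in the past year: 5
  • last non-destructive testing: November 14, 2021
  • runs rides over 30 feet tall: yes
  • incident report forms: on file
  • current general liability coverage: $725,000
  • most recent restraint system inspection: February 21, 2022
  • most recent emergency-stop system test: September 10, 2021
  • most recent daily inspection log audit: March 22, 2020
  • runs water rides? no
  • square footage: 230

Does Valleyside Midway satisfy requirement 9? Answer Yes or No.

9. operator training 49 days ago vs limit 60 → met

Yes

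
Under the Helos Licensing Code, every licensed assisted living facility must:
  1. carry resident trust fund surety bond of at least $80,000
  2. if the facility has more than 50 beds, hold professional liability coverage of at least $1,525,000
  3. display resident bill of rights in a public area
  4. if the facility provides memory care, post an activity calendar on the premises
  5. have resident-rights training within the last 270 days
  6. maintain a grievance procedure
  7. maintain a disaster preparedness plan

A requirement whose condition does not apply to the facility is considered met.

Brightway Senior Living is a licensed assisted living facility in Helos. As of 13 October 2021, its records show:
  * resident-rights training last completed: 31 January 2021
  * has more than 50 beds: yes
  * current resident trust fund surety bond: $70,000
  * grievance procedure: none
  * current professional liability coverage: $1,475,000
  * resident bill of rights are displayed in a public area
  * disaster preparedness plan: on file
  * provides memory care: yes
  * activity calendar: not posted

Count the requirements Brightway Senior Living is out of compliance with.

4

1. resident trust fund surety bond $70,000 < $80,000 → not met
2. condition 'has more than 50 beds' holds; professional liability coverage $1,475,000 < $1,525,000 → not met
3. resident bill of rights present → met
4. condition 'provides memory care' holds; activity calendar absent → not met
5. resident-rights training 255 days ago vs limit 270 → met
6. grievance procedure absent → not met
7. disaster preparedness plan present → met
Not met: 4 of 7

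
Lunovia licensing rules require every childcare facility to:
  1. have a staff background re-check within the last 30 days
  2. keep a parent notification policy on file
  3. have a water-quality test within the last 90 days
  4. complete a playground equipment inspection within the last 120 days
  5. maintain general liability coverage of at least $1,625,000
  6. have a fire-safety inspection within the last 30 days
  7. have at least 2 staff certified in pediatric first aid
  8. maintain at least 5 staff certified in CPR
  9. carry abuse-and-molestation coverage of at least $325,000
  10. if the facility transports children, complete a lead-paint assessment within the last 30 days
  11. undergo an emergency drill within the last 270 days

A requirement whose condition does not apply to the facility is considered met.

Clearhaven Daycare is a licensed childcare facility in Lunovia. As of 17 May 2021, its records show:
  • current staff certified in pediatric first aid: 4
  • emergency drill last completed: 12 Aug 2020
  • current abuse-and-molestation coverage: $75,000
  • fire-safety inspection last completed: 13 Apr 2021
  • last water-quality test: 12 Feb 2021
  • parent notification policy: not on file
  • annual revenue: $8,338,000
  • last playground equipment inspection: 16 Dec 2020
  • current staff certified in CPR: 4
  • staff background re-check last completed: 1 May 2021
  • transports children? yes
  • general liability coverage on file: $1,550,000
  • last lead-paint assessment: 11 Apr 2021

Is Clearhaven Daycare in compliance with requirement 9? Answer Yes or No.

9. abuse-and-molestation coverage $75,000 < $325,000 → not met

No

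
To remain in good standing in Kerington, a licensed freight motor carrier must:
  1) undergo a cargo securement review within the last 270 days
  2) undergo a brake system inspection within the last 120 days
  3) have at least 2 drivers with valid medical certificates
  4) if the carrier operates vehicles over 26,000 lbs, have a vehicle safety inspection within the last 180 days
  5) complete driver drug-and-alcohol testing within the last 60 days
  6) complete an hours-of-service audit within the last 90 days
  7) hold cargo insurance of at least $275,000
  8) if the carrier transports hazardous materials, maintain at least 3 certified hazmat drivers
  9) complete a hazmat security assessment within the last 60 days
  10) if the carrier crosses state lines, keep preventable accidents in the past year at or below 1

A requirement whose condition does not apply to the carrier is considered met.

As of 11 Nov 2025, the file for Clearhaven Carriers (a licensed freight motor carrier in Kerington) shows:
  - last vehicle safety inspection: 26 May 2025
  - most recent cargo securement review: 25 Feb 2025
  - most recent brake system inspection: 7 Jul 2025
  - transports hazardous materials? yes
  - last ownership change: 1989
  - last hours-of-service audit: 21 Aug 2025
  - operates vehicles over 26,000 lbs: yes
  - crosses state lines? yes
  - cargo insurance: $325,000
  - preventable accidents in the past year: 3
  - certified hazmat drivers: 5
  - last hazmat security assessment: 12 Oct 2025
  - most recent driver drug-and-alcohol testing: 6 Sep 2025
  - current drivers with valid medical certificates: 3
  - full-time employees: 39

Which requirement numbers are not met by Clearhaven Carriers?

2, 5, 10

1. cargo securement review 259 days ago vs limit 270 → met
2. brake system inspection 127 days ago vs limit 120 → not met
3. drivers with valid medical certificates 3 ≥ 2 → met
4. condition 'operates vehicles over 26,000 lbs' holds; vehicle safety inspection 169 days ago vs limit 180 → met
5. driver drug-and-alcohol testing 66 days ago vs limit 60 → not met
6. hours-of-service audit 82 days ago vs limit 90 → met
7. cargo insurance $325,000 ≥ $275,000 → met
8. condition 'transports hazardous materials' holds; certified hazmat drivers 5 ≥ 3 → met
9. hazmat security assessment 30 days ago vs limit 60 → met
10. condition 'crosses state lines' holds; preventable accidents in the past year 3 > 1 → not met
Not met: 2, 5, 10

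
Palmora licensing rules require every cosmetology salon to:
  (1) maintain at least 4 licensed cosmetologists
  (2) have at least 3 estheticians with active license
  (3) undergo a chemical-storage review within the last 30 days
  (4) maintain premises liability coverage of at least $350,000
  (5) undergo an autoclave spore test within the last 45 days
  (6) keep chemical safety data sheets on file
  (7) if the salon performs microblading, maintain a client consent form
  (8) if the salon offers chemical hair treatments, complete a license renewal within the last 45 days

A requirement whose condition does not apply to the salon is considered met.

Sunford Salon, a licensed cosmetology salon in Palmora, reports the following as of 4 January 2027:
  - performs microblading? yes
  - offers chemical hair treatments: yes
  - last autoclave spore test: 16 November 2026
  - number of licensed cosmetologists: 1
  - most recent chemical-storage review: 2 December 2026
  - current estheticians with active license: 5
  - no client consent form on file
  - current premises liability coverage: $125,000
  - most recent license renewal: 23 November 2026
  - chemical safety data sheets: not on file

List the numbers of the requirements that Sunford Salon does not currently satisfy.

1. licensed cosmetologists 1 < 4 → not met
2. estheticians with active license 5 ≥ 3 → met
3. chemical-storage review 33 days ago vs limit 30 → not met
4. premises liability coverage $125,000 < $350,000 → not met
5. autoclave spore test 49 days ago vs limit 45 → not met
6. chemical safety data sheets absent → not met
7. condition 'performs microblading' holds; client consent form absent → not met
8. condition 'offers chemical hair treatments' holds; license renewal 42 days ago vs limit 45 → met
Not met: 1, 3, 4, 5, 6, 7

1, 3, 4, 5, 6, 7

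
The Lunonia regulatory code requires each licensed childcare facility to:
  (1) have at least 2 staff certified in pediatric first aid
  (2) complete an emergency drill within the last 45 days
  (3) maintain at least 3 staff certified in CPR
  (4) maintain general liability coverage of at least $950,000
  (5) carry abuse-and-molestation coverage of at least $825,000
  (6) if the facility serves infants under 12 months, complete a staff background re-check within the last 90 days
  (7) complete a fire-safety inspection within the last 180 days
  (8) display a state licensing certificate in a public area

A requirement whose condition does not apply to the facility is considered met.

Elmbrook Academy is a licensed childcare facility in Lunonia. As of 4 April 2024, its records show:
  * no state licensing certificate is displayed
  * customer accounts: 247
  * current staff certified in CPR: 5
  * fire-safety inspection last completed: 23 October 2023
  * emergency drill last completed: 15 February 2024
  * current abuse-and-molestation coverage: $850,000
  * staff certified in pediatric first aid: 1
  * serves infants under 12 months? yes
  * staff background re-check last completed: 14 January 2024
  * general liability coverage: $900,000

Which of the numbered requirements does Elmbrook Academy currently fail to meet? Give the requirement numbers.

1. staff certified in pediatric first aid 1 < 2 → not met
2. emergency drill 49 days ago vs limit 45 → not met
3. staff certified in CPR 5 ≥ 3 → met
4. general liability coverage $900,000 < $950,000 → not met
5. abuse-and-molestation coverage $850,000 ≥ $825,000 → met
6. condition 'serves infants under 12 months' holds; staff background re-check 81 days ago vs limit 90 → met
7. fire-safety inspection 164 days ago vs limit 180 → met
8. state licensing certificate absent → not met
Not met: 1, 2, 4, 8

1, 2, 4, 8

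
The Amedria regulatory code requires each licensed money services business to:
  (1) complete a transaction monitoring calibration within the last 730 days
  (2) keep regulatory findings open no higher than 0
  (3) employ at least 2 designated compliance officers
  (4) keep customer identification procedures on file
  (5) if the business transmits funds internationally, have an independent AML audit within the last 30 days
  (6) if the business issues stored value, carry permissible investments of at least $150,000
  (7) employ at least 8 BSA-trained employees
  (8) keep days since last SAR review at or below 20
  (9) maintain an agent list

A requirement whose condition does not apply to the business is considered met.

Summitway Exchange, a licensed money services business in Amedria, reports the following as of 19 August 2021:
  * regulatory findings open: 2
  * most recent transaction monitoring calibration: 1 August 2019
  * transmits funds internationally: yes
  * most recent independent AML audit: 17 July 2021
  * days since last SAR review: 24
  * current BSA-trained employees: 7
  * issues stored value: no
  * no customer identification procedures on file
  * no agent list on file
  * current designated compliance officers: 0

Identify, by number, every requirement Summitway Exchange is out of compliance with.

1, 2, 3, 4, 5, 7, 8, 9

1. transaction monitoring calibration 749 days ago vs limit 730 → not met
2. regulatory findings open 2 > 0 → not met
3. designated compliance officers 0 < 2 → not met
4. customer identification procedures absent → not met
5. condition 'transmits funds internationally' holds; independent AML audit 33 days ago vs limit 30 → not met
6. condition 'issues stored value' does not hold → requirement n/a → met
7. BSA-trained employees 7 < 8 → not met
8. days since last SAR review 24 > 20 → not met
9. agent list absent → not met
Not met: 1, 2, 3, 4, 5, 7, 8, 9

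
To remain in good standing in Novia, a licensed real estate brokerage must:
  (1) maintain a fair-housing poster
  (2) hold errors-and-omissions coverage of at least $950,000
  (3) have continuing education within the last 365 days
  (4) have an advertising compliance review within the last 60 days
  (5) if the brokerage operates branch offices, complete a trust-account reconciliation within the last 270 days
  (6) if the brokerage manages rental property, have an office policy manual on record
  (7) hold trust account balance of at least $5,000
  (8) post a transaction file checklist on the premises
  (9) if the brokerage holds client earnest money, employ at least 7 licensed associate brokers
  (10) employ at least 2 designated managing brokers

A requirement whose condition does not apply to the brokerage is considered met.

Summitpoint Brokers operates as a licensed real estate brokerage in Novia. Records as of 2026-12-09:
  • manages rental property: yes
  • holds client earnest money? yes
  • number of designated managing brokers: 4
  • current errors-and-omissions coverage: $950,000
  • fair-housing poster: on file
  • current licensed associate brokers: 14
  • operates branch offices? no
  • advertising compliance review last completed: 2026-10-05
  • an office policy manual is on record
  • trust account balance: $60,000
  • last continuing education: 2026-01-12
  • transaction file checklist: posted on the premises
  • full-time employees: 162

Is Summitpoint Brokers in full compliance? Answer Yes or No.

1. fair-housing poster present → met
2. errors-and-omissions coverage $950,000 ≥ $950,000 → met
3. continuing education 331 days ago vs limit 365 → met
4. advertising compliance review 65 days ago vs limit 60 → not met
5. condition 'operates branch offices' does not hold → requirement n/a → met
6. condition 'manages rental property' holds; office policy manual present → met
7. trust account balance $60,000 ≥ $5,000 → met
8. transaction file checklist present → met
9. condition 'holds client earnest money' holds; licensed associate brokers 14 ≥ 7 → met
10. designated managing brokers 4 ≥ 2 → met
Not met: 4

No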